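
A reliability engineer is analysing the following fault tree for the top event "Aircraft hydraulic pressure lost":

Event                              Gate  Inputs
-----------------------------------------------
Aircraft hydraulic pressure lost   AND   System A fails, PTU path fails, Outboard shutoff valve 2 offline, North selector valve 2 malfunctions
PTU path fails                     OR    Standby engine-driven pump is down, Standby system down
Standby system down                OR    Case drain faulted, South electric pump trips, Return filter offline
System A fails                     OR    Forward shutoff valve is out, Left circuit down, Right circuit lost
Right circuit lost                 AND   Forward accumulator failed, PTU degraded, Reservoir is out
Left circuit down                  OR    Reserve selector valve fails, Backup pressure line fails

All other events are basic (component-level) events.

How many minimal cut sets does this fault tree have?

16

Left circuit down [OR]: union of children's cut sets → 2 cut set(s).
Right circuit lost [AND]: one cut set from each child combined → 1 × 1 × 1 = 1 cut set(s).
System A fails [OR]: union of children's cut sets → 4 cut set(s).
Standby system down [OR]: union of children's cut sets → 3 cut set(s).
PTU path fails [OR]: union of children's cut sets → 4 cut set(s).
Aircraft hydraulic pressure lost [AND]: one cut set from each child combined → 4 × 4 × 1 × 1 = 16 cut set(s).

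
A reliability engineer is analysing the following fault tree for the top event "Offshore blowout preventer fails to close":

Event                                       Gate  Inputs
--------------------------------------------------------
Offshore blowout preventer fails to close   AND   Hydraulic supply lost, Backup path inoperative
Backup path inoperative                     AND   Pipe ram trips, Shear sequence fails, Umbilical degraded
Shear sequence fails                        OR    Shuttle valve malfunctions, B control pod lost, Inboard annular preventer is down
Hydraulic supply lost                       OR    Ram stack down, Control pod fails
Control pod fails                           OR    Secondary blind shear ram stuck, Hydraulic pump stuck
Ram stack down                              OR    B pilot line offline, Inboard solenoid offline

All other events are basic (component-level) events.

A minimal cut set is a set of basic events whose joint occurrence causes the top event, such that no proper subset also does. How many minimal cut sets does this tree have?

Ram stack down [OR]: union of children's cut sets → 2 cut set(s).
Control pod fails [OR]: union of children's cut sets → 2 cut set(s).
Hydraulic supply lost [OR]: union of children's cut sets → 4 cut set(s).
Shear sequence fails [OR]: union of children's cut sets → 3 cut set(s).
Backup path inoperative [AND]: one cut set from each child combined → 1 × 3 × 1 = 3 cut set(s).
Offshore blowout preventer fails to close [AND]: one cut set from each child combined → 4 × 3 = 12 cut set(s).

12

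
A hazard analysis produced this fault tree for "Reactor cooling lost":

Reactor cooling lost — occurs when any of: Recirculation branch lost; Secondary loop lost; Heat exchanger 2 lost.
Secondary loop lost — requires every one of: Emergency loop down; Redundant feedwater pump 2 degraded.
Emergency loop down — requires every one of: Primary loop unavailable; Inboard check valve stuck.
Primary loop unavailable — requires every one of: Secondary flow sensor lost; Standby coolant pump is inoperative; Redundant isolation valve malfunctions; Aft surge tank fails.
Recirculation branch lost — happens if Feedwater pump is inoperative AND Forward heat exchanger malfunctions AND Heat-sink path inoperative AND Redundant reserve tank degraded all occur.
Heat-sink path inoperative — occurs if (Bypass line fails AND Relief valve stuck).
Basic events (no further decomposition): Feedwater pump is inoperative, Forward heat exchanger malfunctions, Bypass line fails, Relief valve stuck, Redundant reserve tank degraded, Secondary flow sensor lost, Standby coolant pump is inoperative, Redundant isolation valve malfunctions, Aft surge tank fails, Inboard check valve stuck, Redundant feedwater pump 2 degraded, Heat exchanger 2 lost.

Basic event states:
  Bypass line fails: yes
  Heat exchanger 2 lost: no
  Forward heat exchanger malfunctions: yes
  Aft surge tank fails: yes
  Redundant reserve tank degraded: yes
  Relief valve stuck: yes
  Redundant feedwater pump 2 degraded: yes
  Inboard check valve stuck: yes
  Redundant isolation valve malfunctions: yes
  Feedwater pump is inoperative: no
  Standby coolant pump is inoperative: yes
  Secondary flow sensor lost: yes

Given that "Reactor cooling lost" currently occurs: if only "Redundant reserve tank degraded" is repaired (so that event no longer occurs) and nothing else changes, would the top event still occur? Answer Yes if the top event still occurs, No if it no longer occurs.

Yes

Counterfactual: set "Redundant reserve tank degraded" to not occurred.
Heat-sink path inoperative [AND]: Bypass line fails=occurs, Relief valve stuck=occurs → all inputs occur → occurs.
Recirculation branch lost [AND]: Feedwater pump is inoperative=not, Forward heat exchanger malfunctions=occurs, Heat-sink path inoperative=occurs, Redundant reserve tank degraded=not → not all inputs occur → does not occur.
Primary loop unavailable [AND]: Secondary flow sensor lost=occurs, Standby coolant pump is inoperative=occurs, Redundant isolation valve malfunctions=occurs, Aft surge tank fails=occurs → all inputs occur → occurs.
Emergency loop down [AND]: Primary loop unavailable=occurs, Inboard check valve stuck=occurs → all inputs occur → occurs.
Secondary loop lost [AND]: Emergency loop down=occurs, Redundant feedwater pump 2 degraded=occurs → all inputs occur → occurs.
Reactor cooling lost [OR]: Recirculation branch lost=not, Secondary loop lost=occurs, Heat exchanger 2 lost=not → at least one input occurs → occurs.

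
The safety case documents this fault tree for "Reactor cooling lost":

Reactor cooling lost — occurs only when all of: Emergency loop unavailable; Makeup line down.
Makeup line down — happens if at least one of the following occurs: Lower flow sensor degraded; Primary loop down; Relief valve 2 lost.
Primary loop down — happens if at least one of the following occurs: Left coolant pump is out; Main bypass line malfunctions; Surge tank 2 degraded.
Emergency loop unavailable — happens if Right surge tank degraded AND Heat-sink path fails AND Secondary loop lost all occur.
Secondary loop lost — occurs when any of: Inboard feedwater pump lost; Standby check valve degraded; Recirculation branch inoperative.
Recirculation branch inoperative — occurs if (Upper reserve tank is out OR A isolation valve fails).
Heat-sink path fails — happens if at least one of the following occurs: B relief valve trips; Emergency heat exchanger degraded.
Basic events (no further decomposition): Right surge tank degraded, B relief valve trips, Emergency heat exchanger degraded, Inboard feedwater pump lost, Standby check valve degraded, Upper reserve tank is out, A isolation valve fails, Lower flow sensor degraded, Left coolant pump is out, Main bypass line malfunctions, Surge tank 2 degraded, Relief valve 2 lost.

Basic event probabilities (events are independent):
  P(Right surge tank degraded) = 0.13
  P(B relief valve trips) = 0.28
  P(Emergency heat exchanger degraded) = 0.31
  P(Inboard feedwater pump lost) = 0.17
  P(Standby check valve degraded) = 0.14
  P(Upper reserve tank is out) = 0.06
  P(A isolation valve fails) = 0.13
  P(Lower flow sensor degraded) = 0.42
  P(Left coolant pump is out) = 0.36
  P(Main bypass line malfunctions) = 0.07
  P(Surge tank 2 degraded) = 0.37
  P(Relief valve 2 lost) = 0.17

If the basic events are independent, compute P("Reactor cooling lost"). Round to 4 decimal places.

P(Heat-sink path fails) [OR] = 1 − (1−0.28) × (1−0.31) = 0.503200
P(Recirculation branch inoperative) [OR] = 1 − (1−0.06) × (1−0.13) = 0.182200
P(Secondary loop lost) [OR] = 1 − (1−0.17) × (1−0.14) × (1−0.182200) = 0.416254
P(Emergency loop unavailable) [AND] = 0.13 × 0.503200 × 0.416254 = 0.027230
P(Primary loop down) [OR] = 1 − (1−0.36) × (1−0.07) × (1−0.37) = 0.625024
P(Makeup line down) [OR] = 1 − (1−0.42) × (1−0.625024) × (1−0.17) = 0.819487
P(Reactor cooling lost) [AND] = 0.027230 × 0.819487 = 0.022315
Rounded to 4 decimal places: P(Reactor cooling lost) ≈ 0.0223.

0.0223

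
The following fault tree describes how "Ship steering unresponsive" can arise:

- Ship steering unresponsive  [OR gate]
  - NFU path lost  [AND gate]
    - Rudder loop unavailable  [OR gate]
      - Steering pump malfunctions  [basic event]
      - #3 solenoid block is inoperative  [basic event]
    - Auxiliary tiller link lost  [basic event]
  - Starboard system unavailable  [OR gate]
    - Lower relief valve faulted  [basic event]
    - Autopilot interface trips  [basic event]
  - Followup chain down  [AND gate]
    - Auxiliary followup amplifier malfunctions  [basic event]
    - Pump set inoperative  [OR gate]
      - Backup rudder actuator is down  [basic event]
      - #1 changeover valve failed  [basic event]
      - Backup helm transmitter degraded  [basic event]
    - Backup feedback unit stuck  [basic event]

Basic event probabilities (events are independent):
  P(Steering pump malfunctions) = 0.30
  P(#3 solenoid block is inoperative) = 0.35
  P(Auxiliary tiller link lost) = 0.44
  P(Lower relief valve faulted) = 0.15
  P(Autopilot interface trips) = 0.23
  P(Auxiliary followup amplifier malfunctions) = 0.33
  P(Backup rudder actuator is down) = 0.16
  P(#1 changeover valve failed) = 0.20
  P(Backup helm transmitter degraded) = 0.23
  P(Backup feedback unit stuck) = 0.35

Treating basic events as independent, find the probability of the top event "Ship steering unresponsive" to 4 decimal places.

P(Rudder loop unavailable) [OR] = 1 − (1−0.30) × (1−0.35) = 0.545000
P(NFU path lost) [AND] = 0.545000 × 0.44 = 0.239800
P(Starboard system unavailable) [OR] = 1 − (1−0.15) × (1−0.23) = 0.345500
P(Pump set inoperative) [OR] = 1 − (1−0.16) × (1−0.20) × (1−0.23) = 0.482560
P(Followup chain down) [AND] = 0.33 × 0.482560 × 0.35 = 0.055736
P(Ship steering unresponsive) [OR] = 1 − (1−0.239800) × (1−0.345500) × (1−0.055736) = 0.530181
Rounded to 4 decimal places: P(Ship steering unresponsive) ≈ 0.5302.

0.5302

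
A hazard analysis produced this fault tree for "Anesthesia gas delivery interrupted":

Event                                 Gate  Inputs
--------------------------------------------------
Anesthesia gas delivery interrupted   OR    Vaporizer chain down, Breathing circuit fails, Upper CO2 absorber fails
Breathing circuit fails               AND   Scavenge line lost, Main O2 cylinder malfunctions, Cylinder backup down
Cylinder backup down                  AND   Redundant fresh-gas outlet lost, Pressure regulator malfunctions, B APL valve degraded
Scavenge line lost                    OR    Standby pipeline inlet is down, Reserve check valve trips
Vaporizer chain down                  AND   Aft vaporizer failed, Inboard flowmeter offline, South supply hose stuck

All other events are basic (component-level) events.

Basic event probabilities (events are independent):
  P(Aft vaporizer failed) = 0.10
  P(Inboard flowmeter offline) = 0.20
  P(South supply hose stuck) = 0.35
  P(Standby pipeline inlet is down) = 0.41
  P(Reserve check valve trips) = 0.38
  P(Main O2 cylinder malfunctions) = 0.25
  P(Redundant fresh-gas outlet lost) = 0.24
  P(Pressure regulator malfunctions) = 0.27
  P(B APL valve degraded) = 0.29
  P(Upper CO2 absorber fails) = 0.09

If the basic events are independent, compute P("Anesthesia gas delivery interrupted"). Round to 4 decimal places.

P(Vaporizer chain down) [AND] = 0.10 × 0.20 × 0.35 = 0.007000
P(Scavenge line lost) [OR] = 1 − (1−0.41) × (1−0.38) = 0.634200
P(Cylinder backup down) [AND] = 0.24 × 0.27 × 0.29 = 0.018792
P(Breathing circuit fails) [AND] = 0.634200 × 0.25 × 0.018792 = 0.002979
P(Anesthesia gas delivery interrupted) [OR] = 1 − (1−0.007000) × (1−0.002979) × (1−0.09) = 0.099062
Rounded to 4 decimal places: P(Anesthesia gas delivery interrupted) ≈ 0.0991.

0.0991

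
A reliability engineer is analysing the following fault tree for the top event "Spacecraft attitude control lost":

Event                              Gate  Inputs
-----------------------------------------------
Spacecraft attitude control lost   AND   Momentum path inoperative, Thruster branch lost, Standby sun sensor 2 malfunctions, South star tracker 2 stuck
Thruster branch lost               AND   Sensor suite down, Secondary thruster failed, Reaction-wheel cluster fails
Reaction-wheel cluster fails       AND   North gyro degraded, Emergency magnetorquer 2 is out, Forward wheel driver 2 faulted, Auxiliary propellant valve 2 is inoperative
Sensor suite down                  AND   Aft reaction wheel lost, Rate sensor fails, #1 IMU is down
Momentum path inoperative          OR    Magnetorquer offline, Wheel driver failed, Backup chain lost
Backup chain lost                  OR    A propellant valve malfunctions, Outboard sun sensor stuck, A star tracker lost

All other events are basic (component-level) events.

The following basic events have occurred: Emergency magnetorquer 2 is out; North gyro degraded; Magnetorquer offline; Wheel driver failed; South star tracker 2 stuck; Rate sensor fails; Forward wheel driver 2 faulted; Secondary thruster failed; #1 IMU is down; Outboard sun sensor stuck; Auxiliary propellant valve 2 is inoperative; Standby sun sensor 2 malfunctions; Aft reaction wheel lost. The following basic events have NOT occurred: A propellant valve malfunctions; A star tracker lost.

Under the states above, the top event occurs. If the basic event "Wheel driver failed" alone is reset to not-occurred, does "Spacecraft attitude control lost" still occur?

Counterfactual: set "Wheel driver failed" to not occurred.
Backup chain lost [OR]: A propellant valve malfunctions=not, Outboard sun sensor stuck=occurs, A star tracker lost=not → at least one input occurs → occurs.
Momentum path inoperative [OR]: Magnetorquer offline=occurs, Wheel driver failed=not, Backup chain lost=occurs → at least one input occurs → occurs.
Sensor suite down [AND]: Aft reaction wheel lost=occurs, Rate sensor fails=occurs, #1 IMU is down=occurs → all inputs occur → occurs.
Reaction-wheel cluster fails [AND]: North gyro degraded=occurs, Emergency magnetorquer 2 is out=occurs, Forward wheel driver 2 faulted=occurs, Auxiliary propellant valve 2 is inoperative=occurs → all inputs occur → occurs.
Thruster branch lost [AND]: Sensor suite down=occurs, Secondary thruster failed=occurs, Reaction-wheel cluster fails=occurs → all inputs occur → occurs.
Spacecraft attitude control lost [AND]: Momentum path inoperative=occurs, Thruster branch lost=occurs, Standby sun sensor 2 malfunctions=occurs, South star tracker 2 stuck=occurs → all inputs occur → occurs.

Yes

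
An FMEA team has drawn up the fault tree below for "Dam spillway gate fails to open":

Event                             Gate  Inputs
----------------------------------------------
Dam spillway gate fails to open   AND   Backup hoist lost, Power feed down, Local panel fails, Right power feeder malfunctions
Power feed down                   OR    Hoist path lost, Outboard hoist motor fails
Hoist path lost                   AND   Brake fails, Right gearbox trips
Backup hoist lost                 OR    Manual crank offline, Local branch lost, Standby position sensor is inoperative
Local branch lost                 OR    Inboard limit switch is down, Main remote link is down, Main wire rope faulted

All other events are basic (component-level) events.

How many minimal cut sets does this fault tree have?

10

Local branch lost [OR]: union of children's cut sets → 3 cut set(s).
Backup hoist lost [OR]: union of children's cut sets → 5 cut set(s).
Hoist path lost [AND]: one cut set from each child combined → 1 × 1 = 1 cut set(s).
Power feed down [OR]: union of children's cut sets → 2 cut set(s).
Dam spillway gate fails to open [AND]: one cut set from each child combined → 5 × 2 × 1 × 1 = 10 cut set(s).
Minimal cut sets: {Brake fails, Local panel fails, Manual crank offline, Right gearbox trips, Right power feeder malfunctions}; {Local panel fails, Manual crank offline, Outboard hoist motor fails, Right power feeder malfunctions}; {Brake fails, Inboard limit switch is down, Local panel fails, Right gearbox trips, Right power feeder malfunctions}; {Inboard limit switch is down, Local panel fails, Outboard hoist motor fails, Right power feeder malfunctions}; {Brake fails, Local panel fails, Main remote link is down, Right gearbox trips, Right power feeder malfunctions}; {Local panel fails, Main remote link is down, Outboard hoist motor fails, Right power feeder malfunctions}; {Brake fails, Local panel fails, Main wire rope faulted, Right gearbox trips, Right power feeder malfunctions}; {Local panel fails, Main wire rope faulted, Outboard hoist motor fails, Right power feeder malfunctions}; {Brake fails, Local panel fails, Right gearbox trips, Right power feeder malfunctions, Standby position sensor is inoperative}; {Local panel fails, Outboard hoist motor fails, Right power feeder malfunctions, Standby position sensor is inoperative}.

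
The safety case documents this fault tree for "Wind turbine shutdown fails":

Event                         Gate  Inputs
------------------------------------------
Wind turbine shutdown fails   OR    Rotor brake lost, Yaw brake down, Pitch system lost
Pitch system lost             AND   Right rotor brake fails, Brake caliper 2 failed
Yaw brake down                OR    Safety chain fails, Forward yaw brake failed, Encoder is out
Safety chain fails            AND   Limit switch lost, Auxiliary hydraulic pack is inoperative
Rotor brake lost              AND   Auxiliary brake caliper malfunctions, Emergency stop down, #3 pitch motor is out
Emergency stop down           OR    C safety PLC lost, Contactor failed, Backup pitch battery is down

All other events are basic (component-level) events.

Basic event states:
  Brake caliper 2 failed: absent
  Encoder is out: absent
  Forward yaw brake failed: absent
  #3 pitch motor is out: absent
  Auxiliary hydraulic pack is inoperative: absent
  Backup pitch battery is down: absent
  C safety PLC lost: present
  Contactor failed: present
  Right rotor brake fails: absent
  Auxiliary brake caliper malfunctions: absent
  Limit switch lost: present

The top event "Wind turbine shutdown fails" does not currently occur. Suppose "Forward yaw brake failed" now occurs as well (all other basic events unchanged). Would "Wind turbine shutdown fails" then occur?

Counterfactual: set "Forward yaw brake failed" to occurred.
Emergency stop down [OR]: C safety PLC lost=occurs, Contactor failed=occurs, Backup pitch battery is down=not → at least one input occurs → occurs.
Rotor brake lost [AND]: Auxiliary brake caliper malfunctions=not, Emergency stop down=occurs, #3 pitch motor is out=not → not all inputs occur → does not occur.
Safety chain fails [AND]: Limit switch lost=occurs, Auxiliary hydraulic pack is inoperative=not → not all inputs occur → does not occur.
Yaw brake down [OR]: Safety chain fails=not, Forward yaw brake failed=occurs, Encoder is out=not → at least one input occurs → occurs.
Pitch system lost [AND]: Right rotor brake fails=not, Brake caliper 2 failed=not → not all inputs occur → does not occur.
Wind turbine shutdown fails [OR]: Rotor brake lost=not, Yaw brake down=occurs, Pitch system lost=not → at least one input occurs → occurs.

Yes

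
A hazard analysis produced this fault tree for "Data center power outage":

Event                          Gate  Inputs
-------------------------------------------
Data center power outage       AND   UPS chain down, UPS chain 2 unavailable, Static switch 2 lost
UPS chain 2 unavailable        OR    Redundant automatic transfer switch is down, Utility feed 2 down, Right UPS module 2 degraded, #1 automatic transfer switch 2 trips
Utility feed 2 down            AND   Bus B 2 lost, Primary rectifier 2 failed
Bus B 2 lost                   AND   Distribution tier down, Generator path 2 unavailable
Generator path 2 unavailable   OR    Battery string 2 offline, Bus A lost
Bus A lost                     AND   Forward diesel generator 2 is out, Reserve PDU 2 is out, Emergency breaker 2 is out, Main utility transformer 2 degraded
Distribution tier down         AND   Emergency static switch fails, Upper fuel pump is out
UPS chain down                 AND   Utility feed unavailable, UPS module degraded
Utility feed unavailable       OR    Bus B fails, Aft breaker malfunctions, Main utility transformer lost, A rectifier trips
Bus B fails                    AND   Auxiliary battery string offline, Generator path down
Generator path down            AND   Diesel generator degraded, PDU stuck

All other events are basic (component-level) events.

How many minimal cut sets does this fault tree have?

20

Generator path down [AND]: one cut set from each child combined → 1 × 1 = 1 cut set(s).
Bus B fails [AND]: one cut set from each child combined → 1 × 1 = 1 cut set(s).
Utility feed unavailable [OR]: union of children's cut sets → 4 cut set(s).
UPS chain down [AND]: one cut set from each child combined → 4 × 1 = 4 cut set(s).
Distribution tier down [AND]: one cut set from each child combined → 1 × 1 = 1 cut set(s).
Bus A lost [AND]: one cut set from each child combined → 1 × 1 × 1 × 1 = 1 cut set(s).
Generator path 2 unavailable [OR]: union of children's cut sets → 2 cut set(s).
Bus B 2 lost [AND]: one cut set from each child combined → 1 × 2 = 2 cut set(s).
Utility feed 2 down [AND]: one cut set from each child combined → 2 × 1 = 2 cut set(s).
UPS chain 2 unavailable [OR]: union of children's cut sets → 5 cut set(s).
Data center power outage [AND]: one cut set from each child combined → 4 × 5 × 1 = 20 cut set(s).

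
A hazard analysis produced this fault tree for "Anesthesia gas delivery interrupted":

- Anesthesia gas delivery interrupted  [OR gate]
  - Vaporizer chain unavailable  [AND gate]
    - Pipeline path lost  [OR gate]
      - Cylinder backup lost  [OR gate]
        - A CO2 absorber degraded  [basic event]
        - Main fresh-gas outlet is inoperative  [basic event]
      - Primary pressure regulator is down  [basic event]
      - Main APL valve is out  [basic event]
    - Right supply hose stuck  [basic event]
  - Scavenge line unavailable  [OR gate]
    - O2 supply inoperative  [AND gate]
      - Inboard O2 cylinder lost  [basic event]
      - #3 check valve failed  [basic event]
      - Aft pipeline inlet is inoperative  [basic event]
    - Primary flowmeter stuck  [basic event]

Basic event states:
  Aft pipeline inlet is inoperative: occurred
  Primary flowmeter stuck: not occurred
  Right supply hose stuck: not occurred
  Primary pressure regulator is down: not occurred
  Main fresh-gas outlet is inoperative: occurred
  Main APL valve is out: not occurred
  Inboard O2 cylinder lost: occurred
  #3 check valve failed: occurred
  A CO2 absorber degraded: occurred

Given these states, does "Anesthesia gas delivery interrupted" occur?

Cylinder backup lost [OR]: A CO2 absorber degraded=occurs, Main fresh-gas outlet is inoperative=occurs → at least one input occurs → occurs.
Pipeline path lost [OR]: Cylinder backup lost=occurs, Primary pressure regulator is down=not, Main APL valve is out=not → at least one input occurs → occurs.
Vaporizer chain unavailable [AND]: Pipeline path lost=occurs, Right supply hose stuck=not → not all inputs occur → does not occur.
O2 supply inoperative [AND]: Inboard O2 cylinder lost=occurs, #3 check valve failed=occurs, Aft pipeline inlet is inoperative=occurs → all inputs occur → occurs.
Scavenge line unavailable [OR]: O2 supply inoperative=occurs, Primary flowmeter stuck=not → at least one input occurs → occurs.
Anesthesia gas delivery interrupted [OR]: Vaporizer chain unavailable=not, Scavenge line unavailable=occurs → at least one input occurs → occurs.

Yes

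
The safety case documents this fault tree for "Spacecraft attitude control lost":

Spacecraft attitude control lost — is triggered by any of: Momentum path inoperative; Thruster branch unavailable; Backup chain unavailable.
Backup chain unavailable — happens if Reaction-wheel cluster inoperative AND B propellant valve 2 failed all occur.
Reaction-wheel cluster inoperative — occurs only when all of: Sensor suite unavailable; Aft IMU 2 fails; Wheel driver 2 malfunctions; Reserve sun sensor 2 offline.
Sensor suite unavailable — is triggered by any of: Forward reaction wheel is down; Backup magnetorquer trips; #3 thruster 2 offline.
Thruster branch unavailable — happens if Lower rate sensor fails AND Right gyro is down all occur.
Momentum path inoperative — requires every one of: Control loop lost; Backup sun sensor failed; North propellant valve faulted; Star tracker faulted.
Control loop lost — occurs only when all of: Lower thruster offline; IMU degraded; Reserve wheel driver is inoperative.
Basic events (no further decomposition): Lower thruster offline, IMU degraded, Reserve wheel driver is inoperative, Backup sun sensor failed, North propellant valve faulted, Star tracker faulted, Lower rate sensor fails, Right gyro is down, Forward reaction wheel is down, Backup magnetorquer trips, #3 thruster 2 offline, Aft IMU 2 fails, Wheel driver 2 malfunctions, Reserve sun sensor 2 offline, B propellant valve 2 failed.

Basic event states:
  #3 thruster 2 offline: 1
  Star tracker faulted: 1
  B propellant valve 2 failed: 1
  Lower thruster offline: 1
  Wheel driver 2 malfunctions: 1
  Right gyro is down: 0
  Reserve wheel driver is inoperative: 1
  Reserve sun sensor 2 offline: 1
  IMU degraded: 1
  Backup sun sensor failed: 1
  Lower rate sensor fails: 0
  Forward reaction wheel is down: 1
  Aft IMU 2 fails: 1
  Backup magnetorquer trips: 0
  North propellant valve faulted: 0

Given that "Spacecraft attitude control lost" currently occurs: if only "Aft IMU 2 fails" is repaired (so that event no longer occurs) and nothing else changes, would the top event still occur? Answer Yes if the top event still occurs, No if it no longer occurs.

No

Counterfactual: set "Aft IMU 2 fails" to not occurred.
Control loop lost [AND]: Lower thruster offline=occurs, IMU degraded=occurs, Reserve wheel driver is inoperative=occurs → all inputs occur → occurs.
Momentum path inoperative [AND]: Control loop lost=occurs, Backup sun sensor failed=occurs, North propellant valve faulted=not, Star tracker faulted=occurs → not all inputs occur → does not occur.
Thruster branch unavailable [AND]: Lower rate sensor fails=not, Right gyro is down=not → not all inputs occur → does not occur.
Sensor suite unavailable [OR]: Forward reaction wheel is down=occurs, Backup magnetorquer trips=not, #3 thruster 2 offline=occurs → at least one input occurs → occurs.
Reaction-wheel cluster inoperative [AND]: Sensor suite unavailable=occurs, Aft IMU 2 fails=not, Wheel driver 2 malfunctions=occurs, Reserve sun sensor 2 offline=occurs → not all inputs occur → does not occur.
Backup chain unavailable [AND]: Reaction-wheel cluster inoperative=not, B propellant valve 2 failed=occurs → not all inputs occur → does not occur.
Spacecraft attitude control lost [OR]: Momentum path inoperative=not, Thruster branch unavailable=not, Backup chain unavailable=not → no input occurs → does not occur.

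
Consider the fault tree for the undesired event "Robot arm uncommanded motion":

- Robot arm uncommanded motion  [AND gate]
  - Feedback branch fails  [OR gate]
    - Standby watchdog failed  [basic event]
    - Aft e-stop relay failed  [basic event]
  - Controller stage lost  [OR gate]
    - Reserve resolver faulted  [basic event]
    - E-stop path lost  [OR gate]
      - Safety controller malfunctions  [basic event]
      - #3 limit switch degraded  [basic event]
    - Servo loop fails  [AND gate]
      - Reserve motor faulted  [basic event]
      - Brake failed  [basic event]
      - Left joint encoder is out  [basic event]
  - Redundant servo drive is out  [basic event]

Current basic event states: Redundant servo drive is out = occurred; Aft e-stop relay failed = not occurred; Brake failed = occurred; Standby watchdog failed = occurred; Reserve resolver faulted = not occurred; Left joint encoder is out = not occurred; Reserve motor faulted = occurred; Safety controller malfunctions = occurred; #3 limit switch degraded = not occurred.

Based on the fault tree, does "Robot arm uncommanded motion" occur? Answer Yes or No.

Feedback branch fails [OR]: Standby watchdog failed=occurs, Aft e-stop relay failed=not → at least one input occurs → occurs.
E-stop path lost [OR]: Safety controller malfunctions=occurs, #3 limit switch degraded=not → at least one input occurs → occurs.
Servo loop fails [AND]: Reserve motor faulted=occurs, Brake failed=occurs, Left joint encoder is out=not → not all inputs occur → does not occur.
Controller stage lost [OR]: Reserve resolver faulted=not, E-stop path lost=occurs, Servo loop fails=not → at least one input occurs → occurs.
Robot arm uncommanded motion [AND]: Feedback branch fails=occurs, Controller stage lost=occurs, Redundant servo drive is out=occurs → all inputs occur → occurs.

Yes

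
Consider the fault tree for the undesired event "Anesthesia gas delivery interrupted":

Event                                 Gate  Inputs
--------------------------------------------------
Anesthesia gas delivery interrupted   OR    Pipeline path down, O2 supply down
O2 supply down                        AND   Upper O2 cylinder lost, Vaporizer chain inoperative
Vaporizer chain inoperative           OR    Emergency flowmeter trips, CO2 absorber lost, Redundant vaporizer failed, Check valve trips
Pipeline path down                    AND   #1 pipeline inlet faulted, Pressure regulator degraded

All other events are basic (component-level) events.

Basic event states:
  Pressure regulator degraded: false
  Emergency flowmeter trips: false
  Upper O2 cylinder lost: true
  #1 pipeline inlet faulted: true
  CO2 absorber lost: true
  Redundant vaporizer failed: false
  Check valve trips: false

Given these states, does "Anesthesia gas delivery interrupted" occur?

Pipeline path down [AND]: #1 pipeline inlet faulted=occurs, Pressure regulator degraded=not → not all inputs occur → does not occur.
Vaporizer chain inoperative [OR]: Emergency flowmeter trips=not, CO2 absorber lost=occurs, Redundant vaporizer failed=not, Check valve trips=not → at least one input occurs → occurs.
O2 supply down [AND]: Upper O2 cylinder lost=occurs, Vaporizer chain inoperative=occurs → all inputs occur → occurs.
Anesthesia gas delivery interrupted [OR]: Pipeline path down=not, O2 supply down=occurs → at least one input occurs → occurs.

Yes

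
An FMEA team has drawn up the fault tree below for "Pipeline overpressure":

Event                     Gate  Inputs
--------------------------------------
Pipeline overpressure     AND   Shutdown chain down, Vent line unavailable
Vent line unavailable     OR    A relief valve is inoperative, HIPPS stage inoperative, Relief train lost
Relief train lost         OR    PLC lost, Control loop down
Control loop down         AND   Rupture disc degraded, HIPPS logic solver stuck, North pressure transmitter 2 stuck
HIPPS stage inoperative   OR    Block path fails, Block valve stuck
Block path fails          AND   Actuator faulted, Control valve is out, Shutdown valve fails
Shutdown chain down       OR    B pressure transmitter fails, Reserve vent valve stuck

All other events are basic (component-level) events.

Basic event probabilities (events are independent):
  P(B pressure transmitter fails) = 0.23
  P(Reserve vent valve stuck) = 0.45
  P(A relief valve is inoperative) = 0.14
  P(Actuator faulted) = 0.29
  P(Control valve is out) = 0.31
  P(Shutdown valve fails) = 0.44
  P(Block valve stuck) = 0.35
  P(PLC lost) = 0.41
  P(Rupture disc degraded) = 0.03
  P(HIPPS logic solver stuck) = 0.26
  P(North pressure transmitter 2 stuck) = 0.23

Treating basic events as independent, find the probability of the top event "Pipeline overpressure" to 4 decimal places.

0.3942

P(Shutdown chain down) [OR] = 1 − (1−0.23) × (1−0.45) = 0.576500
P(Block path fails) [AND] = 0.29 × 0.31 × 0.44 = 0.039556
P(HIPPS stage inoperative) [OR] = 1 − (1−0.039556) × (1−0.35) = 0.375711
P(Control loop down) [AND] = 0.03 × 0.26 × 0.23 = 0.001794
P(Relief train lost) [OR] = 1 − (1−0.41) × (1−0.001794) = 0.411058
P(Vent line unavailable) [OR] = 1 − (1−0.14) × (1−0.375711) × (1−0.411058) = 0.683804
P(Pipeline overpressure) [AND] = 0.576500 × 0.683804 = 0.394213
Rounded to 4 decimal places: P(Pipeline overpressure) ≈ 0.3942.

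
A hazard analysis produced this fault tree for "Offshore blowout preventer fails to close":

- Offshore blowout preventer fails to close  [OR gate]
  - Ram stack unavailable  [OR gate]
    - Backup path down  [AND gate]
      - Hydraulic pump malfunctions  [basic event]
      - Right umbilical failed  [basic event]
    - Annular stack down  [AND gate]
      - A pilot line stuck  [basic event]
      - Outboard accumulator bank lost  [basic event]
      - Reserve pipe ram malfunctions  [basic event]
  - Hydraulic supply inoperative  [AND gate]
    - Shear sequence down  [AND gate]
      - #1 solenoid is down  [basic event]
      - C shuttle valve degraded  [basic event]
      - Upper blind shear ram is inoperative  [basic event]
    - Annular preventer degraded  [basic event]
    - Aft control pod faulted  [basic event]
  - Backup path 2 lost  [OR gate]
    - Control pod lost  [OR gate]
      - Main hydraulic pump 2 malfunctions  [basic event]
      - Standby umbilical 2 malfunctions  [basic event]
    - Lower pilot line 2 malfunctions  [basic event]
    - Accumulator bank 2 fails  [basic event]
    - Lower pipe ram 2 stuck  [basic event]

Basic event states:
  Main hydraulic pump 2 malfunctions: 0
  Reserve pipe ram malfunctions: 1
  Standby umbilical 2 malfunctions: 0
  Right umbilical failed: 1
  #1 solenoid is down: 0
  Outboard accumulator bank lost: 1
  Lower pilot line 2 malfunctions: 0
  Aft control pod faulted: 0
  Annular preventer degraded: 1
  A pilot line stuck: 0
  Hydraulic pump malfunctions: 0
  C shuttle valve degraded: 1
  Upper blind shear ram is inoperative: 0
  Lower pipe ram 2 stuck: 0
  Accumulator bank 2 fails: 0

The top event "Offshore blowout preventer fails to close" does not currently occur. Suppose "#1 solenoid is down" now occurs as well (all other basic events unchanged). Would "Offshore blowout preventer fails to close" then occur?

No

Counterfactual: set "#1 solenoid is down" to occurred.
Backup path down [AND]: Hydraulic pump malfunctions=not, Right umbilical failed=occurs → not all inputs occur → does not occur.
Annular stack down [AND]: A pilot line stuck=not, Outboard accumulator bank lost=occurs, Reserve pipe ram malfunctions=occurs → not all inputs occur → does not occur.
Ram stack unavailable [OR]: Backup path down=not, Annular stack down=not → no input occurs → does not occur.
Shear sequence down [AND]: #1 solenoid is down=occurs, C shuttle valve degraded=occurs, Upper blind shear ram is inoperative=not → not all inputs occur → does not occur.
Hydraulic supply inoperative [AND]: Shear sequence down=not, Annular preventer degraded=occurs, Aft control pod faulted=not → not all inputs occur → does not occur.
Control pod lost [OR]: Main hydraulic pump 2 malfunctions=not, Standby umbilical 2 malfunctions=not → no input occurs → does not occur.
Backup path 2 lost [OR]: Control pod lost=not, Lower pilot line 2 malfunctions=not, Accumulator bank 2 fails=not, Lower pipe ram 2 stuck=not → no input occurs → does not occur.
Offshore blowout preventer fails to close [OR]: Ram stack unavailable=not, Hydraulic supply inoperative=not, Backup path 2 lost=not → no input occurs → does not occur.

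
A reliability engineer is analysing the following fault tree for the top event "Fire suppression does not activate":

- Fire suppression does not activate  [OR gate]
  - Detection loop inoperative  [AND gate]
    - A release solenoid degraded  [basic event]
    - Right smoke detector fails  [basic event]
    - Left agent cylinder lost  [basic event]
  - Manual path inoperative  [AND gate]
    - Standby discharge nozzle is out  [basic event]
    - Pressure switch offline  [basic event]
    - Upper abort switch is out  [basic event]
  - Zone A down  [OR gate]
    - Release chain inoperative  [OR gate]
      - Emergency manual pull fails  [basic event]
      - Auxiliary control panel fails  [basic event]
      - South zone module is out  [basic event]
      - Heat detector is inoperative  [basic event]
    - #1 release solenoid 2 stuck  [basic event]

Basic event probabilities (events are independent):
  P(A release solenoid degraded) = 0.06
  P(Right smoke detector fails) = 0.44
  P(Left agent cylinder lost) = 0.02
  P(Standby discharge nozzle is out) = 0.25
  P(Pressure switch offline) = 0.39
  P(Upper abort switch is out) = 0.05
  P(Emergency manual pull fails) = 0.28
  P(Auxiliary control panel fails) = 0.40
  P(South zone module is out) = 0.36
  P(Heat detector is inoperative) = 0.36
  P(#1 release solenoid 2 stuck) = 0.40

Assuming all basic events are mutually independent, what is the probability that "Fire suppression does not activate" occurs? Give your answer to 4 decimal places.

P(Detection loop inoperative) [AND] = 0.06 × 0.44 × 0.02 = 0.000528
P(Manual path inoperative) [AND] = 0.25 × 0.39 × 0.05 = 0.004875
P(Release chain inoperative) [OR] = 1 − (1−0.28) × (1−0.40) × (1−0.36) × (1−0.36) = 0.823053
P(Zone A down) [OR] = 1 − (1−0.823053) × (1−0.40) = 0.893832
P(Fire suppression does not activate) [OR] = 1 − (1−0.000528) × (1−0.004875) × (1−0.893832) = 0.894405
Rounded to 4 decimal places: P(Fire suppression does not activate) ≈ 0.8944.

0.8944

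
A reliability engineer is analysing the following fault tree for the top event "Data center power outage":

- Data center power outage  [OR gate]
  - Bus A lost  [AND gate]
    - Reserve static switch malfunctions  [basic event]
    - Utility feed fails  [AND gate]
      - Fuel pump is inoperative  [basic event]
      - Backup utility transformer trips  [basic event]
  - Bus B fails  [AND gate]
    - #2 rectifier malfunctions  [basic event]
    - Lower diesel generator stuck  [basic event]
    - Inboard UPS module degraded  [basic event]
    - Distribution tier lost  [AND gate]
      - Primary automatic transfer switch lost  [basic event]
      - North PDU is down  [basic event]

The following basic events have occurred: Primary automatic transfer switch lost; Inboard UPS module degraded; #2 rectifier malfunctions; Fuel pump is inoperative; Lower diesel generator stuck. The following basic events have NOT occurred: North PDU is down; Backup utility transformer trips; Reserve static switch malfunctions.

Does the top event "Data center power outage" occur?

No

Utility feed fails [AND]: Fuel pump is inoperative=occurs, Backup utility transformer trips=not → not all inputs occur → does not occur.
Bus A lost [AND]: Reserve static switch malfunctions=not, Utility feed fails=not → not all inputs occur → does not occur.
Distribution tier lost [AND]: Primary automatic transfer switch lost=occurs, North PDU is down=not → not all inputs occur → does not occur.
Bus B fails [AND]: #2 rectifier malfunctions=occurs, Lower diesel generator stuck=occurs, Inboard UPS module degraded=occurs, Distribution tier lost=not → not all inputs occur → does not occur.
Data center power outage [OR]: Bus A lost=not, Bus B fails=not → no input occurs → does not occur.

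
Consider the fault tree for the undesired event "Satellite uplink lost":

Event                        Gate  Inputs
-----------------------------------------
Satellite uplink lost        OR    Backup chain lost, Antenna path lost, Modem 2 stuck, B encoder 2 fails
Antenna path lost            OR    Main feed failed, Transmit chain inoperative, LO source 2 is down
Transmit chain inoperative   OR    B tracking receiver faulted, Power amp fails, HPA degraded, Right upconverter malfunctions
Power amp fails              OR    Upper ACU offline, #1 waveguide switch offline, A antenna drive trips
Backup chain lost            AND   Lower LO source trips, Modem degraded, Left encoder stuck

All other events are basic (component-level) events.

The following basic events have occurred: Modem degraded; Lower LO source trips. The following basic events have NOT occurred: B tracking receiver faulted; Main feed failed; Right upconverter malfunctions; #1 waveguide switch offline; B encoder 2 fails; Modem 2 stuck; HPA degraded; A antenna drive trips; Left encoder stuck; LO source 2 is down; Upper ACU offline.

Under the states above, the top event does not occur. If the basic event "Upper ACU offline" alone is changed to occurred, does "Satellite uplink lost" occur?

Counterfactual: set "Upper ACU offline" to occurred.
Backup chain lost [AND]: Lower LO source trips=occurs, Modem degraded=occurs, Left encoder stuck=not → not all inputs occur → does not occur.
Power amp fails [OR]: Upper ACU offline=occurs, #1 waveguide switch offline=not, A antenna drive trips=not → at least one input occurs → occurs.
Transmit chain inoperative [OR]: B tracking receiver faulted=not, Power amp fails=occurs, HPA degraded=not, Right upconverter malfunctions=not → at least one input occurs → occurs.
Antenna path lost [OR]: Main feed failed=not, Transmit chain inoperative=occurs, LO source 2 is down=not → at least one input occurs → occurs.
Satellite uplink lost [OR]: Backup chain lost=not, Antenna path lost=occurs, Modem 2 stuck=not, B encoder 2 fails=not → at least one input occurs → occurs.

Yes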